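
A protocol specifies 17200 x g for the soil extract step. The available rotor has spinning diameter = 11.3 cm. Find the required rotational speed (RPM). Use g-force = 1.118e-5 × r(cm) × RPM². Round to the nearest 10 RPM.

≈ 16500 RPM

r = 11.3 / 2 = 5.65 cm
RCF = 1.118 × 10⁻⁵ × r × N²
17,200 = 1.118 × 10⁻⁵ × 5.65 × N²
N² = 17,200 / (6.3167 × 10⁻⁵) = 272,294,078
N ≈ √272,294,078 ≈ 16,501.3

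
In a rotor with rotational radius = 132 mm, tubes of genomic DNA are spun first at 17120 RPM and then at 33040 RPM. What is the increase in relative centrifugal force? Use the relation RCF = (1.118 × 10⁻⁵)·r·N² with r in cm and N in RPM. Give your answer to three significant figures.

≈ 118000 ×g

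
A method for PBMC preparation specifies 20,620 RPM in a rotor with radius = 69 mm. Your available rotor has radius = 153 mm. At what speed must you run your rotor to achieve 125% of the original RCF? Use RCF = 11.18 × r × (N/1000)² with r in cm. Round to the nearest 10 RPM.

15480 RPM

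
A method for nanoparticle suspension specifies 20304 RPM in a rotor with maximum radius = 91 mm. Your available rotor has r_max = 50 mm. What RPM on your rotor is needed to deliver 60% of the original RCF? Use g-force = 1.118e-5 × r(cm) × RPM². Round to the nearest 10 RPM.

≈ 21220 RPM

Original rotor: r = 91 mm = 9.1 cm
RCF_original = 1.118 × 10⁻⁵ × 9.1 × (20304)² = 1.118 × 10⁻⁵ × 9.1 × 412,252,416 ≈ 41,941.7 × g
Target RCF = 0.6 × 41,941.7 ≈ 25,165 × g
Your rotor: r = 50 mm = 5.0 cm
25,165 = 1.118 × 10⁻⁵ × 5 × N²
N² = 25,165 / (5.59 × 10⁻⁵) = 450,178,891
N ≈ √450,178,891 ≈ 21,217.4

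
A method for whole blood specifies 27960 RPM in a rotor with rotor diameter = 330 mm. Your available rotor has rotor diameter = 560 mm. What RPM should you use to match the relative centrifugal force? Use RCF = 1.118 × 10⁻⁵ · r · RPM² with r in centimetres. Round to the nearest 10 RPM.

21460 RPM

Original rotor: r = 330 mm / 2 = 165 mm = 16.5 cm
RCF_original = 1.118 × 10⁻⁵ × 16.5 × (27960)² = 1.118 × 10⁻⁵ × 16.5 × 781,761,600 ≈ 144,211.6 × g
Your rotor: r = 560 mm / 2 = 280 mm = 28 cm
144,211.6 = 1.118 × 10⁻⁵ × 28 × N²
N² = 144,211.6 / (31.304 × 10⁻⁵) = 460,681,063
N ≈ √460,681,063 ≈ 21,463.5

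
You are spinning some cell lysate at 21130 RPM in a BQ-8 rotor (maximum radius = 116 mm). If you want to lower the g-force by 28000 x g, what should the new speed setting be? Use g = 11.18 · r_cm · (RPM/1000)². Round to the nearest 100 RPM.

15200 RPM

r = 116 mm = 11.6 cm
Current RCF = 11.18 × 11.6 × (21.13)² = 11.18 × 11.6 × 446.4769 ≈ 57,902.7 × g
Target RCF = 57,902.7 − 28,000 = 29,902.7 × g
(N/1000)² = 29,902.7 / 129.688 = 230.5741
N = 1000 × √230.5741 ≈ 15,184.7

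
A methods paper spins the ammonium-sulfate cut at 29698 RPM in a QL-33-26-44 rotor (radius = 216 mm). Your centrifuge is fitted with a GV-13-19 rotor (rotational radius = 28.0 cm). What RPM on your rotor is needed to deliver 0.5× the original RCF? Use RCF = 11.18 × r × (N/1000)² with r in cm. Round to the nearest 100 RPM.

Original rotor: r = 216 mm = 21.6 cm
RCF = 11.18 × r × (N/1000)²
RCF_original = 11.18 × 21.6 × (29.698)² = 11.18 × 21.6 × 881.971204 ≈ 212,985.5 × g
Target RCF = 0.5 × 212,985.5 ≈ 106,492.8 × g
106,492.8 = 11.18 × 28 × (N/1000)²
(N/1000)² = 106,492.8 / 313.04 = 340.1891
N = 1000 × √340.1891 ≈ 18,444.2

18400 RPM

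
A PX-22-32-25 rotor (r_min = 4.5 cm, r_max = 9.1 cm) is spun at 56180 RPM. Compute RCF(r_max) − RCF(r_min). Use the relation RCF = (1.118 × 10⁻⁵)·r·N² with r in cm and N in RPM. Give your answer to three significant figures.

ΔRCF = 1.118 × 10⁻⁵ × (r_max − r_min) × N² = 1.118 × 10⁻⁵ × 4.6 × 3,156,192,400 ≈ 162,316.7

≈ 162000 x g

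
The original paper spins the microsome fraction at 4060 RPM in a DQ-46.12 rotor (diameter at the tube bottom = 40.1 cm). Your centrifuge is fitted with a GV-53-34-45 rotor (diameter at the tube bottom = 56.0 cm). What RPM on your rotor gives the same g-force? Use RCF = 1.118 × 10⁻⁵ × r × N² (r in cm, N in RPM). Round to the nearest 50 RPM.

≈ 3450 RPM

Original rotor: r = 40.1 / 2 = 20.05 cm
RCF = 1.118 × 10⁻⁵ × r × N²
RCF_original = 1.118 × 10⁻⁵ × 20.05 × (4060)² = 1.118 × 10⁻⁵ × 20.05 × 16,483,600 ≈ 3,694.9 × g
Your rotor: r = 56.0 / 2 = 28 cm
3,694.9 = 1.118 × 10⁻⁵ × 28 × N²
N² = 3,694.9 / (31.304 × 10⁻⁵) = 11,803,284
N ≈ √11,803,284 ≈ 3,435.6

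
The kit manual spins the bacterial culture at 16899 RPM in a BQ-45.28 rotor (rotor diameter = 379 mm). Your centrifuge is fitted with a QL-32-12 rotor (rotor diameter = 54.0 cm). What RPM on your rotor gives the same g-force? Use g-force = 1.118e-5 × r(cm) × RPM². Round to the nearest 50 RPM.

Original rotor: r = 379 mm / 2 = 189.5 mm = 18.95 cm
RCF_original = 1.118 × 10⁻⁵ × 18.95 × (16899)² = 1.118 × 10⁻⁵ × 18.95 × 285,576,201 ≈ 60,502.5 × g
Your rotor: r = 54.0 / 2 = 27 cm
60,502.5 = 1.118 × 10⁻⁵ × 27 × N²
N² = 60,502.5 / (30.186 × 10⁻⁵) = 200,432,320
N ≈ √200,432,320 ≈ 14,157.4

14150 RPM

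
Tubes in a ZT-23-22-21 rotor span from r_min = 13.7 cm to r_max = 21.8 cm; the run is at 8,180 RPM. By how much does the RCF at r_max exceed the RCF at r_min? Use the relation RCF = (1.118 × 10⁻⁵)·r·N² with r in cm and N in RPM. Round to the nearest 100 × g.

ΔRCF ≈ 6100 ×g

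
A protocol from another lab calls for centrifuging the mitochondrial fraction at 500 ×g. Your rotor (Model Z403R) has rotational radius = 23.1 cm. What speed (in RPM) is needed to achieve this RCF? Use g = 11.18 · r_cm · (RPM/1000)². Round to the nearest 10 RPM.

500 = 11.18 × 23.1 × (N/1000)²
(N/1000)² = 500 / 258.258 = 1.936048
N = 1000 × √1.936048 ≈ 1,391.4

≈ 1390 RPM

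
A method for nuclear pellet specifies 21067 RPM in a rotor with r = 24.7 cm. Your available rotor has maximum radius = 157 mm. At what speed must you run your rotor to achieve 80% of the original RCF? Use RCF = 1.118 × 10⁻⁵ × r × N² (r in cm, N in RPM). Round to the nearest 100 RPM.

≈ 23600 RPM

RCF = 1.118 × 10⁻⁵ × r × N²
RCF_original = 1.118 × 10⁻⁵ × 24.7 × (21067)² = 1.118 × 10⁻⁵ × 24.7 × 443,818,489 ≈ 122,558.7 × g
Target RCF = 0.8 × 122,558.7 ≈ 98,047 × g
Your rotor: r = 157 mm = 15.7 cm
98,047 = 1.118 × 10⁻⁵ × 15.7 × N²
N² = 98,047 / (17.5526 × 10⁻⁵) = 558,589,611
N ≈ √558,589,611 ≈ 23,634.5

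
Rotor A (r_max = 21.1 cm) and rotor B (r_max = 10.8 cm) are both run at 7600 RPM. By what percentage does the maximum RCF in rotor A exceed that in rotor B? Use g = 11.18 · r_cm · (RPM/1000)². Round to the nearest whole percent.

At equal RPM, RCF scales linearly with r: ratio = 21.1 / 10.8 = 1.9537.
So rotor A delivers 95.4% more g-force.

95%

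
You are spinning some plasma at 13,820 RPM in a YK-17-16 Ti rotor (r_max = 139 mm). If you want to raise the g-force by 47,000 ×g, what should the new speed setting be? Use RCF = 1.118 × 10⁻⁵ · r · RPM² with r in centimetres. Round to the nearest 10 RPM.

r = 139 mm = 13.9 cm
Current RCF = 1.118 × 10⁻⁵ × 13.9 × (13820)² = 1.118 × 10⁻⁵ × 13.9 × 190,992,400 ≈ 29,680.6 × g
Target RCF = 29,680.6 + 47,000 = 76,680.6 × g
N² = 76,680.6 / (15.5402 × 10⁻⁵) = 493,433,804
N ≈ √493,433,804 ≈ 22,213.4

22210 RPM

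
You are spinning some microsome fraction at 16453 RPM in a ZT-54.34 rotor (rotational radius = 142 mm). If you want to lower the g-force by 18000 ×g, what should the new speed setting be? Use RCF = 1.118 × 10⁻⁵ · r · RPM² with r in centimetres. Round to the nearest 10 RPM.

N₂ ≈ 12540 RPM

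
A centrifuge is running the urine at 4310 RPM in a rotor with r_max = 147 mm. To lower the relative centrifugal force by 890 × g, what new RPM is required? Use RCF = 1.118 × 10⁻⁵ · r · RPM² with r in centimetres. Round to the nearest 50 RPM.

3650 RPM

r = 147 mm = 14.7 cm
Current RCF = 1.118 × 10⁻⁵ × 14.7 × (4310)² = 1.118 × 10⁻⁵ × 14.7 × 18,576,100 ≈ 3,052.9 × g
Target RCF = 3,052.9 − 890 = 2,162.9 × g
N² = 2,162.9 / (16.4346 × 10⁻⁵) = 13,160,649
N ≈ √13,160,649 ≈ 3,627.8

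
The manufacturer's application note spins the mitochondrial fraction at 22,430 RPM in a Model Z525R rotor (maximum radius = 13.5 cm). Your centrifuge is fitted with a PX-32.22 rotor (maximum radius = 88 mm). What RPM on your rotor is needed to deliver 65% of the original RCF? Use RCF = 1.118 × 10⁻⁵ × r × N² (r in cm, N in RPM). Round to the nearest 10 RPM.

≈ 22400 RPM

RCF_original = 1.118 × 10⁻⁵ × 13.5 × (22430)² = 1.118 × 10⁻⁵ × 13.5 × 503,104,900 ≈ 75,933.6 × g
Target RCF = 0.65 × 75,933.6 ≈ 49,356.8 × g
Your rotor: r = 88 mm = 8.8 cm
49,356.8 = 1.118 × 10⁻⁵ × 8.8 × N²
N² = 49,356.8 / (9.8384 × 10⁻⁵) = 501,675,069
N ≈ √501,675,069 ≈ 22,398.1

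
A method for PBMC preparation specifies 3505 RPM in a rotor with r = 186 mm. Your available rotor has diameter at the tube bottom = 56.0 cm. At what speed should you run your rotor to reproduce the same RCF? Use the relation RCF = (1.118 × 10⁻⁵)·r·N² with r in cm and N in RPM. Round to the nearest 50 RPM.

2850 RPM

Original rotor: r = 186 mm = 18.6 cm
RCF_original = 1.118 × 10⁻⁵ × 18.6 × (3505)² = 1.118 × 10⁻⁵ × 18.6 × 12,285,025 ≈ 2,554.6 × g
Your rotor: r = 56.0 / 2 = 28 cm
2,554.6 = 1.118 × 10⁻⁵ × 28 × N²
N² = 2,554.6 / (31.304 × 10⁻⁵) = 8,160,618
N ≈ √8,160,618 ≈ 2,856.7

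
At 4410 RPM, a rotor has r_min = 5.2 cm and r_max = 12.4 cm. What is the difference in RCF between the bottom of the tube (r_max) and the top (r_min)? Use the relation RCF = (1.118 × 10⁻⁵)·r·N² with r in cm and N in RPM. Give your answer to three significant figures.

≈ 1570 × g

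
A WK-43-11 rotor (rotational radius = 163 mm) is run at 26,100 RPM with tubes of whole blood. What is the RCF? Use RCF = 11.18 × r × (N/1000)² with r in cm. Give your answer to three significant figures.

r = 163 mm = 16.3 cm
RCF = 11.18 × 16.3 × (26.1)² = 11.18 × 16.3 × 681.21 ≈ 124,139.6 × g

≈ 124000 g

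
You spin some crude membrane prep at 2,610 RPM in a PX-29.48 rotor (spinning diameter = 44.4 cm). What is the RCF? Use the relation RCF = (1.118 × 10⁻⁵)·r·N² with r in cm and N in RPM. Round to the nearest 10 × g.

r = 44.4 / 2 = 22.2 cm
RCF = 1.118 × 10⁻⁵ × 22.2 × (2610)² = 1.118 × 10⁻⁵ × 22.2 × 6,812,100 ≈ 1,690.7 × g

≈ 1690 g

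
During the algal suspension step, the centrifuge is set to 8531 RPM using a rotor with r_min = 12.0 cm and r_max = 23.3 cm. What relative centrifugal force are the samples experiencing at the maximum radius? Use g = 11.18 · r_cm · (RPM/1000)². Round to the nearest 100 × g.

RCF ≈ 19000 × g

Use r_max = 23.3 cm.
RCF = 11.18 × r × (N/1000)²
RCF = 11.18 × 23.3 × (8.531)² = 11.18 × 23.3 × 72.777961 ≈ 18,958.2 × g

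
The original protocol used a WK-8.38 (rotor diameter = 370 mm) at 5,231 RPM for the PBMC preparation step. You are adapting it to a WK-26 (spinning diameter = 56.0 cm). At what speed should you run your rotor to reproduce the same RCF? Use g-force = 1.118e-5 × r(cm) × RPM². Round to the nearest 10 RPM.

≈ 4250 RPM

Original rotor: r = 370 mm / 2 = 185 mm = 18.5 cm
RCF_original = 1.118 × 10⁻⁵ × 18.5 × (5231)² = 1.118 × 10⁻⁵ × 18.5 × 27,363,361 ≈ 5,659.6 × g
Your rotor: r = 56.0 / 2 = 28 cm
5,659.6 = 1.118 × 10⁻⁵ × 28 × N²
N² = 5,659.6 / (31.304 × 10⁻⁵) = 18,079,479
N ≈ √18,079,479 ≈ 4,252.0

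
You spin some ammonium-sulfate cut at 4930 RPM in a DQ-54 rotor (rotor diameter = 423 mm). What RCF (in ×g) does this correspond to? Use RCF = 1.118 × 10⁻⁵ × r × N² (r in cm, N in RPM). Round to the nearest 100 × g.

RCF ≈ 5700 ×g

r = 423 mm / 2 = 211.5 mm = 21.15 cm
RCF = 1.118 × 10⁻⁵ × r × N²
RCF = 1.118 × 10⁻⁵ × 21.15 × (4930)² = 1.118 × 10⁻⁵ × 21.15 × 24,304,900 ≈ 5,747.1 × g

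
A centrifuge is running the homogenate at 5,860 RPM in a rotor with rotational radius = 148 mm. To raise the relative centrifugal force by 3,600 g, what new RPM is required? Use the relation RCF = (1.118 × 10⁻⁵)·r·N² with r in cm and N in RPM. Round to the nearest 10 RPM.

≈ 7490 RPM

r = 148 mm = 14.8 cm
Current RCF = 1.118 × 10⁻⁵ × 14.8 × (5860)² = 1.118 × 10⁻⁵ × 14.8 × 34,339,600 ≈ 5,682 × g
Target RCF = 5,682 + 3,600 = 9,282 × g
N² = 9,282 / (16.5464 × 10⁻⁵) = 56,096,794
N ≈ √56,096,794 ≈ 7,489.8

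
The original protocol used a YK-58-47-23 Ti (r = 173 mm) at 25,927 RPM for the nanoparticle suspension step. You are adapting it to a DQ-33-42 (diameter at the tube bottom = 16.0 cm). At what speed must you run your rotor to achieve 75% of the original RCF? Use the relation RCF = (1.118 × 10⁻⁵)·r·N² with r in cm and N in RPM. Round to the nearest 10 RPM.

33020 RPM

Original rotor: r = 173 mm = 17.3 cm
RCF_original = 1.118 × 10⁻⁵ × 17.3 × (25927)² = 1.118 × 10⁻⁵ × 17.3 × 672,209,329 ≈ 130,014.7 × g
Target RCF = 0.75 × 130,014.7 ≈ 97,511 × g
Your rotor: r = 16.0 / 2 = 8 cm
97,511 = 1.118 × 10⁻⁵ × 8 × N²
N² = 97,511 / (8.944 × 10⁻⁵) = 1,090,239,267
N ≈ √1,090,239,267 ≈ 33,018.8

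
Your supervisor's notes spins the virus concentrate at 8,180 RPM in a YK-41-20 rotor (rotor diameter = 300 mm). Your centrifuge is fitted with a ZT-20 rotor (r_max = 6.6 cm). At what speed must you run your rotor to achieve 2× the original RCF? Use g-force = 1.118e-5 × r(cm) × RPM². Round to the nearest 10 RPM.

17440 RPM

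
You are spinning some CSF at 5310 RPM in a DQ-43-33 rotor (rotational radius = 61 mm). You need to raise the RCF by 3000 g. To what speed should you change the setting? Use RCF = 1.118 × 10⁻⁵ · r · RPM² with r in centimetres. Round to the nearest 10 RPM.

r = 61 mm = 6.1 cm
Current RCF = 1.118 × 10⁻⁵ × 6.1 × (5310)² = 1.118 × 10⁻⁵ × 6.1 × 28,196,100 ≈ 1,922.9 × g
Target RCF = 1,922.9 + 3,000 = 4,922.9 × g
N² = 4,922.9 / (6.8198 × 10⁻⁵) = 72,185,401
N ≈ √72,185,401 ≈ 8,496.2

≈ 8500 RPM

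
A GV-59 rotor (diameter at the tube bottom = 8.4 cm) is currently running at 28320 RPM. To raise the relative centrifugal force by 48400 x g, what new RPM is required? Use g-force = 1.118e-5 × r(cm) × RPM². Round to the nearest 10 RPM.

42810 RPM

r = 8.4 / 2 = 4.2 cm
Current RCF = 1.118 × 10⁻⁵ × 4.2 × (28320)² = 1.118 × 10⁻⁵ × 4.2 × 802,022,400 ≈ 37,659.8 × g
Target RCF = 37,659.8 + 48,400 = 86,059.8 × g
N² = 86,059.8 / (4.6956 × 10⁻⁵) = 1,832,775,364
N ≈ √1,832,775,364 ≈ 42,810.9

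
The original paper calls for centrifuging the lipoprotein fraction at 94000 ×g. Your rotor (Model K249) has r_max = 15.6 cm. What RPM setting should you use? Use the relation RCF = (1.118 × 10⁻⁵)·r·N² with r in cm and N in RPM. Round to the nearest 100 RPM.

23200 RPM

94,000 = 1.118 × 10⁻⁵ × 15.6 × N²
N² = 94,000 / (17.4408 × 10⁻⁵) = 538,966,102
N ≈ √538,966,102 ≈ 23,215.6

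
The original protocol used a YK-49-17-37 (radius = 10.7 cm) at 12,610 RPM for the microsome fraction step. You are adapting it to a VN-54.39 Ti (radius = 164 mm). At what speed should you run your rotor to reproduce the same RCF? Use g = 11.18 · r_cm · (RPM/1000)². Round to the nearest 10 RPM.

10190 RPM

RCF_original = 11.18 × 10.7 × (12.61)² = 11.18 × 10.7 × 159.0121 ≈ 19,022 × g
Your rotor: r = 164 mm = 16.4 cm
19,022 = 11.18 × 16.4 × (N/1000)²
(N/1000)² = 19,022 / 183.352 = 103.7458
N = 1000 × √103.7458 ≈ 10,185.6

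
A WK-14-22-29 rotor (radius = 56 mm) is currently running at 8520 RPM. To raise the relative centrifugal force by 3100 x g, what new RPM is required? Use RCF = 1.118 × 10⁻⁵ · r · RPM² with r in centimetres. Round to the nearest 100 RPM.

≈ 11100 RPM

r = 56 mm = 5.6 cm
Current RCF = 1.118 × 10⁻⁵ × 5.6 × (8520)² = 1.118 × 10⁻⁵ × 5.6 × 72,590,400 ≈ 4,544.7 × g
Target RCF = 4,544.7 + 3,100 = 7,644.7 × g
N² = 7,644.7 / (6.2608 × 10⁻⁵) = 122,104,204
N ≈ √122,104,204 ≈ 11,050.1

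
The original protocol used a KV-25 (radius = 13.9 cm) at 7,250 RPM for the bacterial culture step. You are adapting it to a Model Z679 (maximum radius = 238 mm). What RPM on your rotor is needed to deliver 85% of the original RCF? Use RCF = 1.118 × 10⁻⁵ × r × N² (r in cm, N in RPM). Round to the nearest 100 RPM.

RCF_original = 1.118 × 10⁻⁵ × 13.9 × (7250)² = 1.118 × 10⁻⁵ × 13.9 × 52,562,500 ≈ 8,168.3 × g
Target RCF = 0.85 × 8,168.3 ≈ 6,943.1 × g
Your rotor: r = 238 mm = 23.8 cm
6,943.1 = 1.118 × 10⁻⁵ × 23.8 × N²
N² = 6,943.1 / (26.6084 × 10⁻⁵) = 26,093,640
N ≈ √26,093,640 ≈ 5,108.2

5100 RPM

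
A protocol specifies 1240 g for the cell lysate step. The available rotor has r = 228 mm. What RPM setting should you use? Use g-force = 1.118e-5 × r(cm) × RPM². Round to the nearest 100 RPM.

2200 RPM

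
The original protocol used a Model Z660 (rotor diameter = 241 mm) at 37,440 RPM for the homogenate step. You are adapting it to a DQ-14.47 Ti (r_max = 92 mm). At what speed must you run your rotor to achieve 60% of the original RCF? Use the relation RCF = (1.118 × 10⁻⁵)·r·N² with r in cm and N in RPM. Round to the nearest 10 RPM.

Original rotor: r = 241 mm / 2 = 120.5 mm = 12.05 cm
RCF = 1.118 × 10⁻⁵ × r × N²
RCF_original = 1.118 × 10⁻⁵ × 12.05 × (37440)² = 1.118 × 10⁻⁵ × 12.05 × 1,401,753,600 ≈ 188,842.8 × g
Target RCF = 0.6 × 188,842.8 ≈ 113,305.7 × g
Your rotor: r = 92 mm = 9.2 cm
113,305.7 = 1.118 × 10⁻⁵ × 9.2 × N²
N² = 113,305.7 / (10.2856 × 10⁻⁵) = 1,101,595,434
N ≈ √1,101,595,434 ≈ 33,190.3

≈ 33190 RPM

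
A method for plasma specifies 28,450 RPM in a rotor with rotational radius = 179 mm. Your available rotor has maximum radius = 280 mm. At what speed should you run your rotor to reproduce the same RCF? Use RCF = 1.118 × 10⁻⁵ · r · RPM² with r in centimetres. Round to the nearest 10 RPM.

Original rotor: r = 179 mm = 17.9 cm
RCF_original = 1.118 × 10⁻⁵ × 17.9 × (28450)² = 1.118 × 10⁻⁵ × 17.9 × 809,402,500 ≈ 161,979.2 × g
Your rotor: r = 280 mm = 28.0 cm
161,979.2 = 1.118 × 10⁻⁵ × 28 × N²
N² = 161,979.2 / (31.304 × 10⁻⁵) = 517,439,305
N ≈ √517,439,305 ≈ 22,747.3

22750 RPM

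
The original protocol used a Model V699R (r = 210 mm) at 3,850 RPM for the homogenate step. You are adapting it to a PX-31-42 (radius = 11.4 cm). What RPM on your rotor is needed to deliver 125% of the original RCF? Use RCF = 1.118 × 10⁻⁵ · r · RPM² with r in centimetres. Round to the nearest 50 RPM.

≈ 5850 RPM

Original rotor: r = 210 mm = 21.0 cm
RCF_original = 1.118 × 10⁻⁵ × 21 × (3850)² = 1.118 × 10⁻⁵ × 21 × 14,822,500 ≈ 3,480 × g
Target RCF = 1.25 × 3,480 ≈ 4,350 × g
4,350 = 1.118 × 10⁻⁵ × 11.4 × N²
N² = 4,350 / (12.7452 × 10⁻⁵) = 34,130,496
N ≈ √34,130,496 ≈ 5,842.1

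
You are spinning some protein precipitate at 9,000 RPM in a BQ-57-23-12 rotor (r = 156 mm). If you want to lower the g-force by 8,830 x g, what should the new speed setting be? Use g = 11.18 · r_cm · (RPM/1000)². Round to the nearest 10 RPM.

5510 RPM

r = 156 mm = 15.6 cm
Current RCF = 11.18 × 15.6 × (9)² = 11.18 × 15.6 × 81 ≈ 14,127 × g
Target RCF = 14,127 − 8,830 = 5,297 × g
(N/1000)² = 5,297 / 174.408 = 30.37131
N = 1000 × √30.37131 ≈ 5,511.0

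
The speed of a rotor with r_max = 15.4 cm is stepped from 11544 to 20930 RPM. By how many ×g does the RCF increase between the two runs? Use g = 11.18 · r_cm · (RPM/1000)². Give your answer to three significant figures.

52500 ×g

RCF₁ = 11.18 × 15.4 × (11.544)² = 11.18 × 15.4 × 133.263936 ≈ 22,944.3 × g
RCF₂ = 11.18 × 15.4 × (20.93)² = 11.18 × 15.4 × 438.0649 ≈ 75,422.5 × g
Increase = 75,422.5 − 22,944.3 = 52,478.2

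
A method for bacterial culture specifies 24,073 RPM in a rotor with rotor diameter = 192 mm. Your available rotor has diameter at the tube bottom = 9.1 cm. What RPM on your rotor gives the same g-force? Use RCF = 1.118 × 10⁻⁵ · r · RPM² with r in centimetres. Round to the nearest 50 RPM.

Original rotor: r = 192 mm / 2 = 96 mm = 9.6 cm
RCF_original = 1.118 × 10⁻⁵ × 9.6 × (24073)² = 1.118 × 10⁻⁵ × 9.6 × 579,509,329 ≈ 62,197.6 × g
Your rotor: r = 9.1 / 2 = 4.55 cm
62,197.6 = 1.118 × 10⁻⁵ × 4.55 × N²
N² = 62,197.6 / (5.0869 × 10⁻⁵) = 1,222,701,449
N ≈ √1,222,701,449 ≈ 34,967.1

34950 RPM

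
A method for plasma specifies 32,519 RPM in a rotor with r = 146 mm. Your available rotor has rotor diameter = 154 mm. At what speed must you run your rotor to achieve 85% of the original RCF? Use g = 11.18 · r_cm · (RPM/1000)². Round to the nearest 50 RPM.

Original rotor: r = 146 mm = 14.6 cm
RCF = 11.18 × r × (N/1000)²
RCF_original = 11.18 × 14.6 × (32.519)² = 11.18 × 14.6 × 1,057.485361 ≈ 172,611.2 × g
Target RCF = 0.85 × 172,611.2 ≈ 146,719.5 × g
Your rotor: r = 154 mm / 2 = 77 mm = 7.7 cm
146,719.5 = 11.18 × 7.7 × (N/1000)²
(N/1000)² = 146,719.5 / 86.086 = 1704.336
N = 1000 × √1704.336 ≈ 41,283.6

41300 RPM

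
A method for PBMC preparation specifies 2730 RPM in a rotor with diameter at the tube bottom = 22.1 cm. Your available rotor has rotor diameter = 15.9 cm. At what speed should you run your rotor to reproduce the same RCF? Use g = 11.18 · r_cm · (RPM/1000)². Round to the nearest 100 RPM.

Original rotor: r = 22.1 / 2 = 11.05 cm
RCF_original = 11.18 × 11.05 × (2.73)² = 11.18 × 11.05 × 7.4529 ≈ 920.7 × g
Your rotor: r = 15.9 / 2 = 7.95 cm
920.7 = 11.18 × 7.95 × (N/1000)²
(N/1000)² = 920.7 / 88.881 = 10.35879
N = 1000 × √10.35879 ≈ 3,218.5

3200 RPM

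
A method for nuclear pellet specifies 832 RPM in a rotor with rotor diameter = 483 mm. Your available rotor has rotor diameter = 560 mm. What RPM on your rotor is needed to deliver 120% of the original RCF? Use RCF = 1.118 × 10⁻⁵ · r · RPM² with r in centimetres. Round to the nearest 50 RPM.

Original rotor: r = 483 mm / 2 = 241.5 mm = 24.15 cm
RCF_original = 1.118 × 10⁻⁵ × 24.15 × (832)² = 1.118 × 10⁻⁵ × 24.15 × 692,224 ≈ 186.9 × g
Target RCF = 1.2 × 186.9 ≈ 224.3 × g
Your rotor: r = 560 mm / 2 = 280 mm = 28 cm
224.3 = 1.118 × 10⁻⁵ × 28 × N²
N² = 224.3 / (31.304 × 10⁻⁵) = 716,522
N ≈ √716,522 ≈ 846.5

850 RPM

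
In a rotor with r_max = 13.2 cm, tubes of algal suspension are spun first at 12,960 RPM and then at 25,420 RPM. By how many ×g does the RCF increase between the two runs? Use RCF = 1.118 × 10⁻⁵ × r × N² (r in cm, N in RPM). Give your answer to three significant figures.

70600 ×g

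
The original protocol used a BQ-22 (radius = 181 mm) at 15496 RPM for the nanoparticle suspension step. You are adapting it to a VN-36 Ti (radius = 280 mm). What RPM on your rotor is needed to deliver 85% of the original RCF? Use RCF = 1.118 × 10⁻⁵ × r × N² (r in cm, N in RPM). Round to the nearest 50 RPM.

Original rotor: r = 181 mm = 18.1 cm
RCF_original = 1.118 × 10⁻⁵ × 18.1 × (15496)² = 1.118 × 10⁻⁵ × 18.1 × 240,126,016 ≈ 48,591.4 × g
Target RCF = 0.85 × 48,591.4 ≈ 41,302.7 × g
Your rotor: r = 280 mm = 28.0 cm
41,302.7 = 1.118 × 10⁻⁵ × 28 × N²
N² = 41,302.7 / (31.304 × 10⁻⁵) = 131,940,647
N ≈ √131,940,647 ≈ 11,486.5

11500 RPM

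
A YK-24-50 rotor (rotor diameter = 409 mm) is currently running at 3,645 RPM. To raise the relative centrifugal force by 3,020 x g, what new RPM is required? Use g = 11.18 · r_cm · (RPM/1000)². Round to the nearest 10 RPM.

r = 409 mm / 2 = 204.5 mm = 20.45 cm
Current RCF = 11.18 × 20.45 × (3.645)² = 11.18 × 20.45 × 13.286025 ≈ 3,037.6 × g
Target RCF = 3,037.6 + 3,020 = 6,057.6 × g
(N/1000)² = 6,057.6 / 228.631 = 26.49509
N = 1000 × √26.49509 ≈ 5,147.3

≈ 5150 RPM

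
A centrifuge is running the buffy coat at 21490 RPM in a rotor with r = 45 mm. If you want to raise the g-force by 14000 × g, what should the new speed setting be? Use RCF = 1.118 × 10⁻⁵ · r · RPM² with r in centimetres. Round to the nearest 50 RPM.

N₂ ≈ 27200 RPM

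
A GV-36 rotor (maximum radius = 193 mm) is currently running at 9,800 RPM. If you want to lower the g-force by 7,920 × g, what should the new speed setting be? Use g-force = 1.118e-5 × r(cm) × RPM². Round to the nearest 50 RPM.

N₂ ≈ 7700 RPM

r = 193 mm = 19.3 cm
Current RCF = 1.118 × 10⁻⁵ × 19.3 × (9800)² = 1.118 × 10⁻⁵ × 19.3 × 96,040,000 ≈ 20,722.9 × g
Target RCF = 20,722.9 − 7,920 = 12,802.9 × g
N² = 12,802.9 / (21.5774 × 10⁻⁵) = 59,334,767
N ≈ √59,334,767 ≈ 7,702.9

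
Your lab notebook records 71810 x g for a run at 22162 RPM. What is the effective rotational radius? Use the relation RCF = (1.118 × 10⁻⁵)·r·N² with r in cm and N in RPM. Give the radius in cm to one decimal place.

≈ 13.1 cm

RCF = 1.118 × 10⁻⁵ × r × N²
71810 = 1.118 × 10⁻⁵ × r × (22162)²
r = 71810 / (1.118 × 10⁻⁵ × 491,154,244) = 71810 / 5491.104 ≈ 13.078 cm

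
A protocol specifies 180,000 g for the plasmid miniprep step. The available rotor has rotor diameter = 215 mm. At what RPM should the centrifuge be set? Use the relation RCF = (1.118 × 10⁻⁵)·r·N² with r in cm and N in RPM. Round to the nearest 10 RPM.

38700 RPM

r = 215 mm / 2 = 107.5 mm = 10.75 cm
180,000 = 1.118 × 10⁻⁵ × 10.75 × N²
N² = 180,000 / (12.0185 × 10⁻⁵) = 1,497,691,060
N ≈ √1,497,691,060 ≈ 38,700.0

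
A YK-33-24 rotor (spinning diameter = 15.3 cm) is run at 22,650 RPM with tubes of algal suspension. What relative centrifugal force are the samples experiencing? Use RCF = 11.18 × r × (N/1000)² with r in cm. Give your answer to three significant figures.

r = 15.3 / 2 = 7.65 cm
RCF = 11.18 × 7.65 × (22.65)² = 11.18 × 7.65 × 513.0225 ≈ 43,877.3 × g

43900 g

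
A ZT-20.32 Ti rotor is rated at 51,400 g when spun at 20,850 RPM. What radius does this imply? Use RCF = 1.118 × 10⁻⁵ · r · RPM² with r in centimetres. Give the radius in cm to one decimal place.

r ≈ 10.6 cm

RCF = 1.118 × 10⁻⁵ × r × N²
51400 = 1.118 × 10⁻⁵ × r × (20850)²
r = 51400 / (1.118 × 10⁻⁵ × 434,722,500) = 51400 / 4860.198 ≈ 10.576 cm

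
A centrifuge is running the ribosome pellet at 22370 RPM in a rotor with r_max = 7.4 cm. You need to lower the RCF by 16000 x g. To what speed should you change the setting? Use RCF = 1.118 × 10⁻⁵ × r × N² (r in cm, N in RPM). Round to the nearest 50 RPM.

≈ 17500 RPM

Current RCF = 1.118 × 10⁻⁵ × 7.4 × (22370)² = 1.118 × 10⁻⁵ × 7.4 × 500,416,900 ≈ 41,400.5 × g
Target RCF = 41,400.5 − 16,000 = 25,400.5 × g
N² = 25,400.5 / (8.2732 × 10⁻⁵) = 307,021,467
N ≈ √307,021,467 ≈ 17,522.0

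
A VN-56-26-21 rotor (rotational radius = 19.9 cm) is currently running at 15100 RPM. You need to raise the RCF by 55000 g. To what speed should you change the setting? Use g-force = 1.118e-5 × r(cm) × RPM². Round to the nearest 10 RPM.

21800 RPM

Current RCF = 1.118 × 10⁻⁵ × 19.9 × (15100)² = 1.118 × 10⁻⁵ × 19.9 × 228,010,000 ≈ 50,728.1 × g
Target RCF = 50,728.1 + 55,000 = 105,728.1 × g
N² = 105,728.1 / (22.2482 × 10⁻⁵) = 475,220,917
N ≈ √475,220,917 ≈ 21,799.6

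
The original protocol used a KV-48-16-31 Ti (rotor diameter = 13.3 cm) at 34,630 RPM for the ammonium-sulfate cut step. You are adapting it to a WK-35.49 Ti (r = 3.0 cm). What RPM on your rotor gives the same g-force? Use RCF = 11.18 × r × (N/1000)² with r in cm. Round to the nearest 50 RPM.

≈ 51550 RPM

Original rotor: r = 13.3 / 2 = 6.65 cm
RCF_original = 11.18 × 6.65 × (34.63)² = 11.18 × 6.65 × 1,199.2369 ≈ 89,159.7 × g
89,159.7 = 11.18 × 3 × (N/1000)²
(N/1000)² = 89,159.7 / 33.54 = 2658.309
N = 1000 × √2658.309 ≈ 51,558.8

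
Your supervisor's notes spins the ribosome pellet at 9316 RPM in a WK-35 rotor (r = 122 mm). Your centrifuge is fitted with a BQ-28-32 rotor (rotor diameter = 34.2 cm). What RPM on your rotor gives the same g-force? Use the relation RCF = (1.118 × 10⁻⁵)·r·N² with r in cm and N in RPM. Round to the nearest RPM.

Original rotor: r = 122 mm = 12.2 cm
RCF_original = 1.118 × 10⁻⁵ × 12.2 × (9316)² = 1.118 × 10⁻⁵ × 12.2 × 86,787,856 ≈ 11,837.5 × g
Your rotor: r = 34.2 / 2 = 17.1 cm
11,837.5 = 1.118 × 10⁻⁵ × 17.1 × N²
N² = 11,837.5 / (19.1178 × 10⁻⁵) = 61,918,735
N ≈ √61,918,735 ≈ 7,868.8

7869 RPM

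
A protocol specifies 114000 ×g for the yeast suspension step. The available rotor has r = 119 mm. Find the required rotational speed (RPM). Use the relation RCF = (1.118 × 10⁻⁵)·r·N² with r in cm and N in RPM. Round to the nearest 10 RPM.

r = 119 mm = 11.9 cm
RCF = 1.118 × 10⁻⁵ × r × N²
114,000 = 1.118 × 10⁻⁵ × 11.9 × N²
N² = 114,000 / (13.3042 × 10⁻⁵) = 856,872,266
N ≈ √856,872,266 ≈ 29,272.4

N ≈ 29270 RPM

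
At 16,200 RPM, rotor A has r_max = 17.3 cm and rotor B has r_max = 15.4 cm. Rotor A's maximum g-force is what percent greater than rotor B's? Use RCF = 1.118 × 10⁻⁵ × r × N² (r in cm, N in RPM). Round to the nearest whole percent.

At equal RPM, RCF scales linearly with r: ratio = 17.3 / 15.4 = 1.1234.
So rotor A delivers 12.3% more g-force.

12%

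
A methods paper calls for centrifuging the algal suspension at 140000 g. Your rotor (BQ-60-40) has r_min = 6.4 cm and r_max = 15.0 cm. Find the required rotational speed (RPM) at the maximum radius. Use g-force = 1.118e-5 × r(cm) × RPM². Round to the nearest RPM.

N ≈ 28893 RPM

Use r_max = 15.0 cm.
140,000 = 1.118 × 10⁻⁵ × 15 × N²
N² = 140,000 / (16.77 × 10⁻⁵) = 834,824,091
N ≈ √834,824,091 ≈ 28,893.3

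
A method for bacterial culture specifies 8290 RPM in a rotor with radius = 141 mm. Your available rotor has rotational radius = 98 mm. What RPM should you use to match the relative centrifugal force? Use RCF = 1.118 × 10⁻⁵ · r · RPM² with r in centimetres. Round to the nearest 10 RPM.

Original rotor: r = 141 mm = 14.1 cm
RCF = 1.118 × 10⁻⁵ × r × N²
RCF_original = 1.118 × 10⁻⁵ × 14.1 × (8290)² = 1.118 × 10⁻⁵ × 14.1 × 68,724,100 ≈ 10,833.5 × g
Your rotor: r = 98 mm = 9.8 cm
10,833.5 = 1.118 × 10⁻⁵ × 9.8 × N²
N² = 10,833.5 / (10.9564 × 10⁻⁵) = 98,878,281
N ≈ √98,878,281 ≈ 9,943.8

9940 RPM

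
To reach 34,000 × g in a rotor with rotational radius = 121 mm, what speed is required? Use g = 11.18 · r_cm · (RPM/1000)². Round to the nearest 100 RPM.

N ≈ 15900 RPM

r = 121 mm = 12.1 cm
34,000 = 11.18 × 12.1 × (N/1000)²
(N/1000)² = 34,000 / 135.278 = 251.3343
N = 1000 × √251.3343 ≈ 15,853.5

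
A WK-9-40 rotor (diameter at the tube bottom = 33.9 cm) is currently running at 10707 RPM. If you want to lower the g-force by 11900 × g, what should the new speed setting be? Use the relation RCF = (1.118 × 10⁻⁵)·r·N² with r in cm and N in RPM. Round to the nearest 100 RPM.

7200 RPM

r = 33.9 / 2 = 16.95 cm
Current RCF = 1.118 × 10⁻⁵ × 16.95 × (10707)² = 1.118 × 10⁻⁵ × 16.95 × 114,639,849 ≈ 21,724.4 × g
Target RCF = 21,724.4 − 11,900 = 9,824.4 × g
N² = 9,824.4 / (18.9501 × 10⁻⁵) = 51,843,526
N ≈ √51,843,526 ≈ 7,200.2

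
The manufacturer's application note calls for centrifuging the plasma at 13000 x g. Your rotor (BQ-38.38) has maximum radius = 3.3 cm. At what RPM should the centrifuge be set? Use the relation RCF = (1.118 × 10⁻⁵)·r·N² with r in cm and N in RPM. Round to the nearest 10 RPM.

RCF = 1.118 × 10⁻⁵ × r × N²
13,000 = 1.118 × 10⁻⁵ × 3.3 × N²
N² = 13,000 / (3.6894 × 10⁻⁵) = 352,360,817
N ≈ √352,360,817 ≈ 18,771.3

≈ 18770 RPM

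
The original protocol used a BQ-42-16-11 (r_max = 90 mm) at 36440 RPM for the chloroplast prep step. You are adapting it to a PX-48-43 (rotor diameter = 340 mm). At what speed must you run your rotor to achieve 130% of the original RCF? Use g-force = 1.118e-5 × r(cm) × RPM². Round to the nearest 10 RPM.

≈ 30230 RPM

Original rotor: r = 90 mm = 9.0 cm
RCF_original = 1.118 × 10⁻⁵ × 9 × (36440)² = 1.118 × 10⁻⁵ × 9 × 1,327,873,600 ≈ 133,610.6 × g
Target RCF = 1.3 × 133,610.6 ≈ 173,693.8 × g
Your rotor: r = 340 mm / 2 = 170 mm = 17 cm
173,693.8 = 1.118 × 10⁻⁵ × 17 × N²
N² = 173,693.8 / (19.006 × 10⁻⁵) = 913,889,298
N ≈ √913,889,298 ≈ 30,230.6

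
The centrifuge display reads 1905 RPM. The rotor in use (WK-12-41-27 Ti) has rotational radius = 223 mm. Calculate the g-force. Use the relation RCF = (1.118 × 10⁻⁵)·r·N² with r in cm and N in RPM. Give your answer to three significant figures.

RCF ≈ 905 g

r = 223 mm = 22.3 cm
RCF = 1.118 × 10⁻⁵ × 22.3 × (1905)² = 1.118 × 10⁻⁵ × 22.3 × 3,629,025 ≈ 904.8 × g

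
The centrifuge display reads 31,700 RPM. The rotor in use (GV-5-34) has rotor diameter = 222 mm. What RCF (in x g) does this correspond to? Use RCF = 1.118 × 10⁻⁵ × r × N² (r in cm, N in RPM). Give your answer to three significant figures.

RCF ≈ 125000 x g

r = 222 mm / 2 = 111 mm = 11.1 cm
RCF = 1.118 × 10⁻⁵ × r × N²
RCF = 1.118 × 10⁻⁵ × 11.1 × (31700)² = 1.118 × 10⁻⁵ × 11.1 × 1,004,890,000 ≈ 124,704.8 × g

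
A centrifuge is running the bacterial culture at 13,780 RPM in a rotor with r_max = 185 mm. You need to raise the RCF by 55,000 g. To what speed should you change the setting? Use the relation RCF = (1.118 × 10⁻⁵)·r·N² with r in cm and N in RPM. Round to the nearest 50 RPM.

≈ 21350 RPM

r = 185 mm = 18.5 cm
Current RCF = 1.118 × 10⁻⁵ × 18.5 × (13780)² = 1.118 × 10⁻⁵ × 18.5 × 189,888,400 ≈ 39,274.6 × g
Target RCF = 39,274.6 + 55,000 = 94,274.6 × g
N² = 94,274.6 / (20.683 × 10⁻⁵) = 455,807,185
N ≈ √455,807,185 ≈ 21,349.6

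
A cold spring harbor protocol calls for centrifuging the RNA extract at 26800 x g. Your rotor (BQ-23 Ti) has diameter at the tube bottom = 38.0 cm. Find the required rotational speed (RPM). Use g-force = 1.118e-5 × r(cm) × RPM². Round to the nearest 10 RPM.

r = 38.0 / 2 = 19 cm
26,800 = 1.118 × 10⁻⁵ × 19 × N²
N² = 26,800 / (21.242 × 10⁻⁵) = 126,165,145
N ≈ √126,165,145 ≈ 11,232.3

11230 RPM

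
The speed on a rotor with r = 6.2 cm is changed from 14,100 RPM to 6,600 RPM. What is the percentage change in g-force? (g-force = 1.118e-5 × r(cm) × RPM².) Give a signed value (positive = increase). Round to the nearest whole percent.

-78%

RCF ∝ N², so the ratio is (6600/14100)² = (0.468085)² = 0.2191.
Change = 0.2191 − 1 = -0.7809 → -78.1%.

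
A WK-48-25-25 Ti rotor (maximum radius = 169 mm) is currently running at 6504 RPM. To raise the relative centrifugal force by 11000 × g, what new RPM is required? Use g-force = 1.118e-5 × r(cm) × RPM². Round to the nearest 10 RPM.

r = 169 mm = 16.9 cm
Current RCF = 1.118 × 10⁻⁵ × 16.9 × (6504)² = 1.118 × 10⁻⁵ × 16.9 × 42,302,016 ≈ 7,992.6 × g
Target RCF = 7,992.6 + 11,000 = 18,992.6 × g
N² = 18,992.6 / (18.8942 × 10⁻⁵) = 100,520,795
N ≈ √100,520,795 ≈ 10,026.0

≈ 10030 RPM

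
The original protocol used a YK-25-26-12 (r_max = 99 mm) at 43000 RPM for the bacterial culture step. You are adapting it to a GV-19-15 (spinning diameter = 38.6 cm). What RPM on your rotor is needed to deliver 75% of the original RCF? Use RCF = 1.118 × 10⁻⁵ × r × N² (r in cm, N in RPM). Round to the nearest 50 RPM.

Original rotor: r = 99 mm = 9.9 cm
RCF_original = 1.118 × 10⁻⁵ × 9.9 × (43000)² = 1.118 × 10⁻⁵ × 9.9 × 1,849,000,000 ≈ 204,651 × g
Target RCF = 0.75 × 204,651 ≈ 153,488.2 × g
Your rotor: r = 38.6 / 2 = 19.3 cm
153,488.2 = 1.118 × 10⁻⁵ × 19.3 × N²
N² = 153,488.2 / (21.5774 × 10⁻⁵) = 711,337,789
N ≈ √711,337,789 ≈ 26,670.9

26650 RPM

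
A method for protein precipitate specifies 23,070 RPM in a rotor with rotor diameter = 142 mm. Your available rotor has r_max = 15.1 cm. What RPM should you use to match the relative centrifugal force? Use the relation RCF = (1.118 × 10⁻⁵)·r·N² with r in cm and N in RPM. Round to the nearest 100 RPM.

15800 RPM

Original rotor: r = 142 mm / 2 = 71 mm = 7.1 cm
RCF = 1.118 × 10⁻⁵ × r × N²
RCF_original = 1.118 × 10⁻⁵ × 7.1 × (23070)² = 1.118 × 10⁻⁵ × 7.1 × 532,224,900 ≈ 42,246.9 × g
42,246.9 = 1.118 × 10⁻⁵ × 15.1 × N²
N² = 42,246.9 / (16.8818 × 10⁻⁵) = 250,251,158
N ≈ √250,251,158 ≈ 15,819.3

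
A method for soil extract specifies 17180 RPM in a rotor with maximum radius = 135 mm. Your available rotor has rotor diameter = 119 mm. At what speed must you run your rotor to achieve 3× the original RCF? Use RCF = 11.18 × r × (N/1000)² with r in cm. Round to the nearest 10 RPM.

≈ 44820 RPM

Original rotor: r = 135 mm = 13.5 cm
RCF_original = 11.18 × 13.5 × (17.18)² = 11.18 × 13.5 × 295.1524 ≈ 44,547.4 × g
Target RCF = 3 × 44,547.4 ≈ 133,642.2 × g
Your rotor: r = 119 mm / 2 = 59.5 mm = 5.95 cm
133,642.2 = 11.18 × 5.95 × (N/1000)²
(N/1000)² = 133,642.2 / 66.521 = 2009.023
N = 1000 × √2009.023 ≈ 44,822.1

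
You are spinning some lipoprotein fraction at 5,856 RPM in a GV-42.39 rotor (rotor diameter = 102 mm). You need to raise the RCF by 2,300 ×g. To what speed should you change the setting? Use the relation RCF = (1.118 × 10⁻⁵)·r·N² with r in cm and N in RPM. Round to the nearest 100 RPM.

≈ 8600 RPM

r = 102 mm / 2 = 51 mm = 5.1 cm
Current RCF = 1.118 × 10⁻⁵ × 5.1 × (5856)² = 1.118 × 10⁻⁵ × 5.1 × 34,292,736 ≈ 1,955.3 × g
Target RCF = 1,955.3 + 2,300 = 4,255.3 × g
N² = 4,255.3 / (5.7018 × 10⁻⁵) = 74,630,818
N ≈ √74,630,818 ≈ 8,638.9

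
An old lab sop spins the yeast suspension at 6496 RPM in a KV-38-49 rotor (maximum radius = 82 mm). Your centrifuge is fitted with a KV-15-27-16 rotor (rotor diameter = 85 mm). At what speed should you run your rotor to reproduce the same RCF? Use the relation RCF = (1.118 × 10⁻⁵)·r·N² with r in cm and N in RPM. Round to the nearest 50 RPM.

Original rotor: r = 82 mm = 8.2 cm
RCF = 1.118 × 10⁻⁵ × r × N²
RCF_original = 1.118 × 10⁻⁵ × 8.2 × (6496)² = 1.118 × 10⁻⁵ × 8.2 × 42,198,016 ≈ 3,868.5 × g
Your rotor: r = 85 mm / 2 = 42.5 mm = 4.25 cm
3,868.5 = 1.118 × 10⁻⁵ × 4.25 × N²
N² = 3,868.5 / (4.7515 × 10⁻⁵) = 81,416,395
N ≈ √81,416,395 ≈ 9,023.1

9000 RPM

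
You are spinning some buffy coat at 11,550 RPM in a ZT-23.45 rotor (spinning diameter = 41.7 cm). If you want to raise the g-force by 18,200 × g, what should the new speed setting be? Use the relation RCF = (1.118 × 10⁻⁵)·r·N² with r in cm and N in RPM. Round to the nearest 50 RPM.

N₂ ≈ 14550 RPM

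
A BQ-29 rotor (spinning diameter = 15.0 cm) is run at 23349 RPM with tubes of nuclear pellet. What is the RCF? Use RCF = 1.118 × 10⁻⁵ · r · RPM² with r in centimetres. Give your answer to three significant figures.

≈ 45700 ×g

r = 15.0 / 2 = 7.5 cm
RCF = 1.118 × 10⁻⁵ × r × N²
RCF = 1.118 × 10⁻⁵ × 7.5 × (23349)² = 1.118 × 10⁻⁵ × 7.5 × 545,175,801 ≈ 45,713 × g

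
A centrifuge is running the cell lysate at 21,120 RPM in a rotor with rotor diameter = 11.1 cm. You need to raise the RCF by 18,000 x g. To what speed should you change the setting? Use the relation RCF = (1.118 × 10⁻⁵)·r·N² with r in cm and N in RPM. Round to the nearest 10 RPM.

r = 11.1 / 2 = 5.55 cm
Current RCF = 1.118 × 10⁻⁵ × 5.55 × (21120)² = 1.118 × 10⁻⁵ × 5.55 × 446,054,400 ≈ 27,677.2 × g
Target RCF = 27,677.2 + 18,000 = 45,677.2 × g
N² = 45,677.2 / (6.2049 × 10⁻⁵) = 736,147,238
N ≈ √736,147,238 ≈ 27,132.0

≈ 27130 RPM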